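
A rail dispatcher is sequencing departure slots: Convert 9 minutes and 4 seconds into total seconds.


Minutes: 9
Seconds: 4
Convert minutes to seconds: 9 x 60 = 540
Add remaining seconds: 540 + 4 = 544

544


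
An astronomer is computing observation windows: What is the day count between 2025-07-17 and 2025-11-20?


Start date: 2025-07-17
End date: 2025-11-20
Jul 2025: +15 days
Aug 2025: +31 days
Sep 2025: +30 days
Oct 2025: +31 days
Nov 2025: +19 days
Total: 126 days

126


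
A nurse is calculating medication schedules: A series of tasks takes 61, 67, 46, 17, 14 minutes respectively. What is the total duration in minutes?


Durations: 61, 67, 46, 17, 14
Running sum: 61
+ 67 = 128
+ 46 = 174
+ 17 = 191
+ 14 = 205
Total duration: 205 minutes
That is 3 hours and 25 minutes

205


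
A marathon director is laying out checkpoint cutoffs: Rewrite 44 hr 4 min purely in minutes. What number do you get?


Hours: 44
Extra minutes: 4
Minutes per hour: 60
Hours to minutes: 44 x 60 = 2640
Total: 2640 + 4 = 2644

2644


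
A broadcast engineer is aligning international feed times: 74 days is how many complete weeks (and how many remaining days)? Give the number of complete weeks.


Total days: 74
Days per week: 7
Division: 74 / 7 = 10 remainder 4
Complete weeks: 10
Remaining days: 4

10


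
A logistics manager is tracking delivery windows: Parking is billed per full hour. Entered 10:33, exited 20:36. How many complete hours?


Start: 10:33
End: 20:36
Hour difference: 20 - 10 = 10 hours
Minute difference: 36 - 33 = 3 minutes
Total minutes: 603
Complete hours: 603 / 60 = 10 (remainder 3)

10


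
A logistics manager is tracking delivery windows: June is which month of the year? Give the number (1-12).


Calendar month order:
5. May
6. June <--
7. July
June is month number 6

6


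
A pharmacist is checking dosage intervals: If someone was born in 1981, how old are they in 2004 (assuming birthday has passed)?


Birth year: 1981
Current year: 2004
Age = current year - birth year
Age = 2004 - 1981 = 23

23


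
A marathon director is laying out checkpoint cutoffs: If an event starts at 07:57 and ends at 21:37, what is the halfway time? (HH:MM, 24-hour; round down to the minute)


Start time: 07:57 = 477 minutes from midnight
End time: 21:37 = 1297 minutes from midnight
Sum: 477 + 1297 = 1774
Midpoint: 1774 / 2 = 887 minutes
Convert: 887 / 60 = 14 hours, 47 minutes
Result: 14:47

14:47


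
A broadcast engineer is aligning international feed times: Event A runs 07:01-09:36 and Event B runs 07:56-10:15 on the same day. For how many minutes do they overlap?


Interval A: [421, 576] minutes from midnight
Interval B: [476, 615] minutes from midnight
Overlap start = max(421, 476) = 476
Overlap end = min(576, 615) = 576
Overlap = 576 - 476 = 100 minutes

100


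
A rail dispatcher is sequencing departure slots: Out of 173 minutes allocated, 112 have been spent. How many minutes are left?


Total budget: 173 minutes
Time used: 112 minutes
Remaining: 173 - 112 = 61 minutes
Percent used: 64.7%
Percent remaining: 35.3%

61


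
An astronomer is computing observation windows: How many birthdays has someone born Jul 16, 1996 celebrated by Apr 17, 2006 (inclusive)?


Birth: 1996-07-16
Reference: 2006-04-17
Year difference: 2006 - 1996 = 10
Has birthday (07-16) occurred by 04-17? No
Birthday not yet reached this year -> subtract 1
Age in full years: 9

9


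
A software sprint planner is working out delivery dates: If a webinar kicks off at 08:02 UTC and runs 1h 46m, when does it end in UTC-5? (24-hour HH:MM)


Start: 08:02 in UTC
Step 1 - add duration:
  minutes: 2 + 46 = 48
  hours: 8 + 1 + 0 = 9
  end in UTC: 09:48
Step 2 - convert UTC -> UTC-5:
  offset difference: -5 - (0) = -5 hours
  9 + (-5) = 4 -> mod 24 = 4
Result: 04:48 in UTC-5

04:48


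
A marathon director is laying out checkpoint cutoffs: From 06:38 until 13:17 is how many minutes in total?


Start time: 06:38 = 398 minutes from midnight
End time: 13:17 = 797 minutes from midnight
Difference: 797 - 398 = 399 minutes
That is 6 hours and 39 minutes

399


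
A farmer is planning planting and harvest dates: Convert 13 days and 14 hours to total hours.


Days: 13
Extra hours: 14
Hours per day: 24
Days to hours: 13 x 24 = 312
Total: 312 + 14 = 326

326


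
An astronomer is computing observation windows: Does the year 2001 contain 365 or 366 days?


Year: 2001
Check leap year rules:
Divisible by 4? No
2001 is not a leap year
Days: 365

365


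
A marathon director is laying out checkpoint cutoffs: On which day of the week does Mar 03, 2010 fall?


Date: 2010-03-03
January 1, 2010 is a Friday
Day of year: 62
Offset from Jan 1: 61 days
61 mod 7 = 5
Result: Wednesday

Wednesday


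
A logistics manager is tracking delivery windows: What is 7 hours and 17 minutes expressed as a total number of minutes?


Hours: 7
Minutes: 17
Convert hours to minutes: 7 x 60 = 420
Add remaining minutes: 420 + 17 = 437

437


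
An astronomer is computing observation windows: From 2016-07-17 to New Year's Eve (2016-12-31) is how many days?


Start: July 17, 2016
End: December 31, 2016
Days left in July: 14
August: 31
September: 30
October: 31
November: 30
... plus remaining months
Sum of remaining months: 153
Total: 14 + 153 = 167

167


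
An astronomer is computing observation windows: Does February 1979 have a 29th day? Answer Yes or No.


Year: 1979
Divisible by 4? 1979 / 4 = 494.75 -> No
Not divisible by 4, so NOT a leap year

No


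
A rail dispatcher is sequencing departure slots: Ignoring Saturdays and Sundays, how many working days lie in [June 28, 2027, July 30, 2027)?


Start: 2027-06-28 (Monday)
End (exclusive): 2027-07-30 (Friday)
Total calendar days: 32
Full weeks: 32 // 7 = 4 -> 20 weekdays
Remaining 4 days starting on Monday:
  Mon(w), Tue(w), Wed(w), Thu(w) -> 4 weekdays
Total business days: 20 + 4 = 24

24


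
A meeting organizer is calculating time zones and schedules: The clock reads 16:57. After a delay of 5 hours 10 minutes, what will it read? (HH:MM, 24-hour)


Start time: 16:57
Adding: 5 hours 10 minutes
Minutes: 57 + 10 = 67
Minute overflow: 67 >= 60, so carry 1 hour, minutes = 7
Hours: 16 + 5 + 1 = 22
Result: 22:07

22:07


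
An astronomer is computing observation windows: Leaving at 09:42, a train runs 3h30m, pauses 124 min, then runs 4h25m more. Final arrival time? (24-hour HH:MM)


Depart: 09:42
Leg 1: +210 min -> 13:12
Layover: +124 min -> 15:16
Leg 2: +265 min -> 19:41
Total travel: 599 minutes = 9h 59m
Arrival: 19:41

19:41


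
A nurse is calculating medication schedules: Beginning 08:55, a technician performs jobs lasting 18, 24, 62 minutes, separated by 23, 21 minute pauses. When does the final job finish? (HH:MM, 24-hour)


Start: 08:55 = 535 min from midnight
  after task 1 (18 min): 09:13
  after break (23 min): 09:36
  after task 2 (24 min): 10:00
  after break (21 min): 10:21
  after task 3 (62 min): 11:23
Total elapsed: 148 minutes
End time: 11:23

11:23


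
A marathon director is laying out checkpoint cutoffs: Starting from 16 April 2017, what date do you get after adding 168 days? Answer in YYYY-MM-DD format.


Start: 2017-04-16
Adding 168 days
Days remaining in April: 14
After April: 154 days still to add
May 2017: 31 days, 123 remaining
June 2017: 30 days, 93 remaining
July 2017: 31 days, 62 remaining
August 2017: 31 days, 31 remaining
Result: 2017-10-01

2017-10-01


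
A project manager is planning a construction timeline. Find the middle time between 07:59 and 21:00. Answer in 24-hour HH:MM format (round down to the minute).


Start time: 07:59 = 479 minutes from midnight
End time: 21:00 = 1260 minutes from midnight
Sum: 479 + 1260 = 1739
Midpoint: 1739 / 2 = 869 minutes
Convert: 869 / 60 = 14 hours, 29 minutes
Result: 14:29

14:29


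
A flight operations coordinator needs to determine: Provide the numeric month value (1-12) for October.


Calendar month order:
9. September
10. October <--
11. November
October is month number 10

10


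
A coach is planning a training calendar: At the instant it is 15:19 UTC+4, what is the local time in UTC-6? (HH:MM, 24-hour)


Local time: 15:19 at UTC+4 (offset 4h)
Target zone: UTC-6 (offset -6h)
Difference: -6 - (4) = -10 hours
Calculation: 15 + (-10) = 5
Result: 05:19

05:19


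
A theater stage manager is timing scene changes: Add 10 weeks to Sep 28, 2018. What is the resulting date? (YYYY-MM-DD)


Start: 2018-09-28
Weeks to add: 10
Convert to days: 10 x 7 = 70 days
Add 70 days to 2018-09-28
Result: 2018-12-07

2018-12-07


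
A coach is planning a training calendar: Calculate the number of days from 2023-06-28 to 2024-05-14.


Start date: 2023-06-28
End date: 2024-05-14
Jun 2023: +3 days
Jul 2023: +31 days
Aug 2023: +31 days
... (9 more months)
Total: 321 days

321


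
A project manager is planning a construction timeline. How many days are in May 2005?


Month: May
Year: 2005
May is a 31-day month
Total: 31 days

31


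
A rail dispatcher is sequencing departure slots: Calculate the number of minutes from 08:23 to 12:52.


Start time: 08:23 = 503 minutes from midnight
End time: 12:52 = 772 minutes from midnight
Difference: 772 - 503 = 269 minutes
That is 4 hours and 29 minutes

269


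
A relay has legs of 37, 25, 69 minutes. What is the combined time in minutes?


Durations: 37, 25, 69
Running sum: 37
+ 25 = 62
+ 69 = 131
Total duration: 131 minutes
That is 2 hours and 11 minutes

131


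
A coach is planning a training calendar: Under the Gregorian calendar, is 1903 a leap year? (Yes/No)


Year: 1903
Divisible by 4? 1903 / 4 = 475.75 -> No
Not divisible by 4, so NOT a leap year

No


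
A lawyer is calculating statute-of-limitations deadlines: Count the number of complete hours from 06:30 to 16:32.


Start: 06:30
End: 16:32
Hour difference: 16 - 6 = 10 hours
Minute difference: 32 - 30 = 2 minutes
Total minutes: 602
Complete hours: 602 / 60 = 10 (remainder 2)

10


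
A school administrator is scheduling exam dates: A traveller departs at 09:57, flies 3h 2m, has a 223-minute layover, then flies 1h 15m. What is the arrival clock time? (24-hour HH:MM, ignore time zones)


Depart: 09:57
Leg 1: +182 min -> 12:59
Layover: +223 min -> 16:42
Leg 2: +75 min -> 17:57
Total travel: 480 minutes = 8h 0m
Arrival: 17:57

17:57


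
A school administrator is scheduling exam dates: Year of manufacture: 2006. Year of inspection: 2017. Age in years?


Birth year: 2006
Current year: 2017
Age = current year - birth year
Age = 2017 - 2006 = 11

11


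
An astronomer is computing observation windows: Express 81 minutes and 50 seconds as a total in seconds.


Minutes: 81
Seconds: 50
Convert minutes to seconds: 81 x 60 = 4860
Add remaining seconds: 4860 + 50 = 4910

4910


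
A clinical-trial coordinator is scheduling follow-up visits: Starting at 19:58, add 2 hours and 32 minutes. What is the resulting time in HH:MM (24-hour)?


Start time: 19:58
Adding: 2 hours 32 minutes
Minutes: 58 + 32 = 90
Minute overflow: 90 >= 60, so carry 1 hour, minutes = 30
Hours: 19 + 2 + 1 = 22
Result: 22:30

22:30


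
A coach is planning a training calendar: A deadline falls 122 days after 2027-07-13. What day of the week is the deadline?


Start: 2027-07-13 (Tuesday)
Step 1 - find target date: add 122 days
  2027-07-13 + 122 days = 2027-11-12
Step 2 - day of week:
  122 mod 7 = 3
  Tuesday + 3 days -> Friday
Result: Friday (2027-11-12)

Friday


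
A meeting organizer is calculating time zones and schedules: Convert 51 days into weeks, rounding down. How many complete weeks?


Total days: 51
Days per week: 7
Division: 51 / 7 = 7 remainder 2
Complete weeks: 7
Remaining days: 2

7


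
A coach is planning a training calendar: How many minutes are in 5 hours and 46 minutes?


Hours: 5
Minutes: 46
Convert hours to minutes: 5 x 60 = 300
Add remaining minutes: 300 + 46 = 346

346


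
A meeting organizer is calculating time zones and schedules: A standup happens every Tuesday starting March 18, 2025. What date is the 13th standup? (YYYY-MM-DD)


First occurrence: 2025-03-18 (occurrence 1)
Each occurrence is 7 days after the previous.
Occurrence 13 is 12 weeks after the first.
12 weeks = 84 days
2025-03-18 + 84 days = 2025-06-10

2025-06-10


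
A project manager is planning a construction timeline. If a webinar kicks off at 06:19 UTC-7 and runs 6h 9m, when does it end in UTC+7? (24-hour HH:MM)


Start: 06:19 in UTC-7
Step 1 - add duration:
  minutes: 19 + 9 = 28
  hours: 6 + 6 + 0 = 12
  end in UTC-7: 12:28
Step 2 - convert UTC-7 -> UTC+7:
  offset difference: 7 - (-7) = 14 hours
  12 + (14) = 26 -> mod 24 = 2
Result: 02:28 in UTC+7

02:28


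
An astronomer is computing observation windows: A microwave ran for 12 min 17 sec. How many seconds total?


Minutes: 12
Extra seconds: 17
Seconds per minute: 60
Minutes to seconds: 12 x 60 = 720
Total: 720 + 17 = 737

737


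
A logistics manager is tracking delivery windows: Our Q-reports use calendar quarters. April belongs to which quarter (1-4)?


Month: April (month 4)
Q1: January-March (months 1-3)
Q2: April-June (months 4-6)
Q3: July-September (months 7-9)
Q4: October-December (months 10-12)
Month 4 falls in Q2

2


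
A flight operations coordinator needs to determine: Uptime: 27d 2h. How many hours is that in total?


Days: 27
Extra hours: 2
Hours per day: 24
Days to hours: 27 x 24 = 648
Total: 648 + 2 = 650

650


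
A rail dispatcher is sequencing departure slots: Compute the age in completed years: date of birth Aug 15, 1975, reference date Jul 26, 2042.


Birth: 1975-08-15
Reference: 2042-07-26
Year difference: 2042 - 1975 = 67
Has birthday (08-15) occurred by 07-26? No
Birthday not yet reached this year -> subtract 1
Age in full years: 66

66


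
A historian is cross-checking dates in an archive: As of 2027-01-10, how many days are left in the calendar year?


Start: January 10, 2027
End: December 31, 2027
Days left in January: 21
February: 28
March: 31
April: 30
May: 31
... plus remaining months
Sum of remaining months: 334
Total: 21 + 334 = 355

355


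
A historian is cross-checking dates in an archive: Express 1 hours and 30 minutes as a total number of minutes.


Hours: 1
Extra minutes: 30
Minutes per hour: 60
Hours to minutes: 1 x 60 = 60
Total: 60 + 30 = 90

90


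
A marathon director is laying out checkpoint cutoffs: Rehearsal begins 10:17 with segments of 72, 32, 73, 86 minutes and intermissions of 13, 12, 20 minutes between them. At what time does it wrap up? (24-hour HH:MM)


Start: 10:17 = 617 min from midnight
  after task 1 (72 min): 11:29
  after break (13 min): 11:42
  after task 2 (32 min): 12:14
  after break (12 min): 12:26
  after task 3 (73 min): 13:39
  after break (20 min): 13:59
  after task 4 (86 min): 15:25
Total elapsed: 308 minutes
End time: 15:25

15:25


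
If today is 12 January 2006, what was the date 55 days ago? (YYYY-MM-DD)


Start: 2006-01-12
Subtracting 55 days
Days already passed in January: 12
After going back through January: 43 more days to subtract
December 2005: 31 days, 12 remaining
November 2005 has 30 days, need 12
Result: 2005-11-18

2005-11-18


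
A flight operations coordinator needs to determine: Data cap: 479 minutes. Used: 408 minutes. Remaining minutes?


Total budget: 479 minutes
Time used: 408 minutes
Remaining: 479 - 408 = 71 minutes
Percent used: 85.2%
Percent remaining: 14.8%

71


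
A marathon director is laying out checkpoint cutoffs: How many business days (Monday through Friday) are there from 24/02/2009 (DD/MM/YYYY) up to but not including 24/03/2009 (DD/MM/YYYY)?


Start: 2009-02-24 (Tuesday)
End (exclusive): 2009-03-24 (Tuesday)
Total calendar days: 28
Full weeks: 28 // 7 = 4 -> 20 weekdays
Remaining 0 days starting on Tuesday:
Total business days: 20 + 0 = 20

20


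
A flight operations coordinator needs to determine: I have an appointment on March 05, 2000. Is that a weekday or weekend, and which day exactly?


Date: 2000-03-05
January 1, 2000 is a Saturday
Day of year: 65
Offset from Jan 1: 64 days
64 mod 7 = 1
Result: Sunday

Sunday


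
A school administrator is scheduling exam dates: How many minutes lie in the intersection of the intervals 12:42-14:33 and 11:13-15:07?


Interval A: [762, 873] minutes from midnight
Interval B: [673, 907] minutes from midnight
Overlap start = max(762, 673) = 762
Overlap end = min(873, 907) = 873
Overlap = 873 - 762 = 111 minutes

111


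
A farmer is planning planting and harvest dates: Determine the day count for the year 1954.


Year: 1954
Check leap year rules:
Divisible by 4? No
1954 is not a leap year
Days: 365

365


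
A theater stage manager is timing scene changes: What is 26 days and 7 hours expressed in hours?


Days: 26
Extra hours: 7
Hours per day: 24
Days to hours: 26 x 24 = 624
Total: 624 + 7 = 631

631


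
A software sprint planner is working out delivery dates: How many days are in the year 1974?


Year: 1974
Check leap year rules:
Divisible by 4? No
1974 is not a leap year
Days: 365

365


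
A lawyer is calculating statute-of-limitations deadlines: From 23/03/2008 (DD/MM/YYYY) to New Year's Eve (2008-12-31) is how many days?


Start: March 23, 2008
End: December 31, 2008
Days left in March: 8
April: 30
May: 31
June: 30
July: 31
... plus remaining months
Sum of remaining months: 275
Total: 8 + 275 = 283

283


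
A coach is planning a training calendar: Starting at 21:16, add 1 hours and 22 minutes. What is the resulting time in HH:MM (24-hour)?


Start time: 21:16
Adding: 1 hours 22 minutes
Minutes: 16 + 22 = 38
Hours: 21 + 1 + 0 = 22
Result: 22:38

22:38


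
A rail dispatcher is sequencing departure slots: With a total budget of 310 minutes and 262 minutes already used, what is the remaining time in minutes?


Total budget: 310 minutes
Time used: 262 minutes
Remaining: 310 - 262 = 48 minutes
Percent used: 84.5%
Percent remaining: 15.5%

48


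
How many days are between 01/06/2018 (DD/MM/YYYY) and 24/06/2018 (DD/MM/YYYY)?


Start date: 2018-06-01
End date: 2018-06-24
Jun 2018: +23 days
Total: 23 days

23


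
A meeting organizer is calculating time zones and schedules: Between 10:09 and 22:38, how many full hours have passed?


Start: 10:09
End: 22:38
Hour difference: 22 - 10 = 12 hours
Minute difference: 38 - 9 = 29 minutes
Total minutes: 749
Complete hours: 749 / 60 = 12 (remainder 29)

12


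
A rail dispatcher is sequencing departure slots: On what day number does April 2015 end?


Month: April
Year: 2015
April is a 30-day month
Total: 30 days

30


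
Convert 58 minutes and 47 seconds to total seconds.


Minutes: 58
Extra seconds: 47
Seconds per minute: 60
Minutes to seconds: 58 x 60 = 3480
Total: 3480 + 47 = 3527

3527


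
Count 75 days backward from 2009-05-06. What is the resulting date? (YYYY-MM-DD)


Start: 2009-05-06
Subtracting 75 days
Days already passed in May: 6
After going back through May: 69 more days to subtract
April 2009: 30 days, 39 remaining
March 2009: 31 days, 8 remaining
February 2009 has 28 days, need 8
Result: 2009-02-20

2009-02-20


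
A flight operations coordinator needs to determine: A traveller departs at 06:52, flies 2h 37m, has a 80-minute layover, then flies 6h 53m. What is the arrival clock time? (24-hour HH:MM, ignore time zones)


Depart: 06:52
Leg 1: +157 min -> 09:29
Layover: +80 min -> 10:49
Leg 2: +413 min -> 17:42
Total travel: 650 minutes = 10h 50m
Arrival: 17:42

17:42


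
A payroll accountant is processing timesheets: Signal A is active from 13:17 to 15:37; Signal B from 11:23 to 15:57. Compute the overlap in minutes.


Interval A: [797, 937] minutes from midnight
Interval B: [683, 957] minutes from midnight
Overlap start = max(797, 683) = 797
Overlap end = min(937, 957) = 937
Overlap = 937 - 797 = 140 minutes

140


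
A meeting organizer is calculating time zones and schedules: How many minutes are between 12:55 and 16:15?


Start time: 12:55 = 775 minutes from midnight
End time: 16:15 = 975 minutes from midnight
Difference: 975 - 775 = 200 minutes
That is 3 hours and 20 minutes

200


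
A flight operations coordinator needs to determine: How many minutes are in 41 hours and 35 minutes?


Hours: 41
Minutes: 35
Convert hours to minutes: 41 x 60 = 2460
Add remaining minutes: 2460 + 35 = 2495

2495


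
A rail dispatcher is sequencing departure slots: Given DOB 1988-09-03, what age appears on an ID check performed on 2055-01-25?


Birth: 1988-09-03
Reference: 2055-01-25
Year difference: 2055 - 1988 = 67
Has birthday (09-03) occurred by 01-25? No
Birthday not yet reached this year -> subtract 1
Age in full years: 66

66


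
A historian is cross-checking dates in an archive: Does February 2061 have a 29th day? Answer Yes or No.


Year: 2061
Divisible by 4? 2061 / 4 = 515.25 -> No
Not divisible by 4, so NOT a leap year

No


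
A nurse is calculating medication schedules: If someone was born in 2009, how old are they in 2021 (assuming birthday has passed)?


Birth year: 2009
Current year: 2021
Age = current year - birth year
Age = 2021 - 2009 = 12

12


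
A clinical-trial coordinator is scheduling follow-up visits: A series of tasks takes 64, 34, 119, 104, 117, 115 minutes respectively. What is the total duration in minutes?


Durations: 64, 34, 119, 104, 117, 115
Running sum: 64
+ 34 = 98
+ 119 = 217
+ 104 = 321
+ 117 = 438
+ 115 = 553
Total duration: 553 minutes
That is 9 hours and 13 minutes

553


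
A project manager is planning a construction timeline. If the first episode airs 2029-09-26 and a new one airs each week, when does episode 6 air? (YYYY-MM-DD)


First occurrence: 2029-09-26 (occurrence 1)
Each occurrence is 7 days after the previous.
Occurrence 6 is 5 weeks after the first.
5 weeks = 35 days
2029-09-26 + 35 days = 2029-10-31

2029-10-31


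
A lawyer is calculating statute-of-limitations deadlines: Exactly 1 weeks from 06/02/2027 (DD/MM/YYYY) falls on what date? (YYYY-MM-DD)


Start: 2027-02-06
Weeks to add: 1
Convert to days: 1 x 7 = 7 days
Add 7 days to 2027-02-06
Result: 2027-02-13

2027-02-13


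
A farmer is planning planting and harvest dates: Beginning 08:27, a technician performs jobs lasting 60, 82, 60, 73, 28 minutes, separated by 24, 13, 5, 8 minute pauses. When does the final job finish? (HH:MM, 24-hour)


Start: 08:27 = 507 min from midnight
  after task 1 (60 min): 09:27
  after break (24 min): 09:51
  after task 2 (82 min): 11:13
  after break (13 min): 11:26
  after task 3 (60 min): 12:26
  after break (5 min): 12:31
  after task 4 (73 min): 13:44
  after break (8 min): 13:52
  after task 5 (28 min): 14:20
Total elapsed: 353 minutes
End time: 14:20

14:20


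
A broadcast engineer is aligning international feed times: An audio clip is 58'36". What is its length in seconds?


Minutes: 58
Seconds: 36
Convert minutes to seconds: 58 x 60 = 3480
Add remaining seconds: 3480 + 36 = 3516

3516


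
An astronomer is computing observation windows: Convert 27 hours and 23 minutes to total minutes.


Hours: 27
Extra minutes: 23
Minutes per hour: 60
Hours to minutes: 27 x 60 = 1620
Total: 1620 + 23 = 1643

1643


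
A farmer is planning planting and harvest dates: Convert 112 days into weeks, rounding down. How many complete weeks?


Total days: 112
Days per week: 7
Division: 112 / 7 = 16 remainder 0
Complete weeks: 16
Remaining days: 0

16


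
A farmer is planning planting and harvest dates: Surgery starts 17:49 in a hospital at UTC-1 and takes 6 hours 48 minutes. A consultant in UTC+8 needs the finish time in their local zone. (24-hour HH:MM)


Start: 17:49 in UTC-1
Step 1 - add duration:
  minutes: 49 + 48 = 97 (carry 1h)
  hours: 17 + 6 + 1 = 24
  end in UTC-1: 00:37
Step 2 - convert UTC-1 -> UTC+8:
  offset difference: 8 - (-1) = 9 hours
  0 + (9) = 9 -> mod 24 = 9
Result: 09:37 in UTC+8

09:37


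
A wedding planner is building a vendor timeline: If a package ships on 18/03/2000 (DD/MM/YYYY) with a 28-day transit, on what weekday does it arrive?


Start: 2000-03-18 (Saturday)
Step 1 - find target date: add 28 days
  2000-03-18 + 28 days = 2000-04-15
Step 2 - day of week:
  28 mod 7 = 0
  Saturday + 0 days -> Saturday
Result: Saturday (2000-04-15)

Saturday


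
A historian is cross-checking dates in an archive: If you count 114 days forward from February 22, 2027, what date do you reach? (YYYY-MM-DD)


Start: 2027-02-22
Adding 114 days
Days remaining in February: 6
After February: 108 days still to add
March 2027: 31 days, 77 remaining
April 2027: 30 days, 47 remaining
May 2027: 31 days, 16 remaining
June 2027 has 30 days, need 16
Result: 2027-06-16

2027-06-16


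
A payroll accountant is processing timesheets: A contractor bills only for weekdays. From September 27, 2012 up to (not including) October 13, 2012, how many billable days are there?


Start: 2012-09-27 (Thursday)
End (exclusive): 2012-10-13 (Saturday)
Total calendar days: 16
Full weeks: 16 // 7 = 2 -> 10 weekdays
Remaining 2 days starting on Thursday:
  Thu(w), Fri(w) -> 2 weekdays
Total business days: 10 + 2 = 12

12


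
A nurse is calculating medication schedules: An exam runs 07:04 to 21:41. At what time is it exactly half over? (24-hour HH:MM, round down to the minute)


Start time: 07:04 = 424 minutes from midnight
End time: 21:41 = 1301 minutes from midnight
Sum: 424 + 1301 = 1725
Midpoint: 1725 / 2 = 862 minutes
Convert: 862 / 60 = 14 hours, 22 minutes
Result: 14:22

14:22


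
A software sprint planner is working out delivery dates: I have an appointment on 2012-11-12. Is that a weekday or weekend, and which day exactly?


Date: 2012-11-12
January 1, 2012 is a Sunday
Day of year: 317
Offset from Jan 1: 316 days
316 mod 7 = 1
Result: Monday

Monday


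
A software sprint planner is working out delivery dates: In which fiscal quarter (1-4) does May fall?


Month: May (month 5)
Q1: January-March (months 1-3)
Q2: April-June (months 4-6)
Q3: July-September (months 7-9)
Q4: October-December (months 10-12)
Month 5 falls in Q2

2


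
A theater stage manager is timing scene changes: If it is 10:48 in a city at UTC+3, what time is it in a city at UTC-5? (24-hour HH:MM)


Local time: 10:48 at UTC+3 (offset 3h)
Target zone: UTC-5 (offset -5h)
Difference: -5 - (3) = -8 hours
Calculation: 10 + (-8) = 2
Result: 02:48

02:48


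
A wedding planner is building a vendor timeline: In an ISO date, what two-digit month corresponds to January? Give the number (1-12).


Calendar month order:
1. January <--
2. February
January is month number 1

1


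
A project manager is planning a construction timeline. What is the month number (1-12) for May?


Calendar month order:
4. April
5. May <--
6. June
May is month number 5

5


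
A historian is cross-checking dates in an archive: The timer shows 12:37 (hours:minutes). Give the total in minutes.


Hours: 12
Minutes: 37
Convert hours to minutes: 12 x 60 = 720
Add remaining minutes: 720 + 37 = 757

757


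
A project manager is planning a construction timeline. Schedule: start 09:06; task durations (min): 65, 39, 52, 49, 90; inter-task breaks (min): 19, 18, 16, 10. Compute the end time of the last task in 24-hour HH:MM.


Start: 09:06 = 546 min from midnight
  after task 1 (65 min): 10:11
  after break (19 min): 10:30
  after task 2 (39 min): 11:09
  after break (18 min): 11:27
  after task 3 (52 min): 12:19
  after break (16 min): 12:35
  after task 4 (49 min): 13:24
  after break (10 min): 13:34
  after task 5 (90 min): 15:04
Total elapsed: 358 minutes
End time: 15:04

15:04


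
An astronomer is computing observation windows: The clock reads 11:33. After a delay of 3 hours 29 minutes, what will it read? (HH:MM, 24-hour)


Start time: 11:33
Adding: 3 hours 29 minutes
Minutes: 33 + 29 = 62
Minute overflow: 62 >= 60, so carry 1 hour, minutes = 2
Hours: 11 + 3 + 1 = 15
Result: 15:02

15:02


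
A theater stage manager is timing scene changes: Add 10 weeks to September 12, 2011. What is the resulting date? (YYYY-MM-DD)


Start: 2011-09-12
Weeks to add: 10
Convert to days: 10 x 7 = 70 days
Add 70 days to 2011-09-12
Result: 2011-11-21

2011-11-21


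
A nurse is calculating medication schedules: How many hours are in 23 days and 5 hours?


Days: 23
Extra hours: 5
Hours per day: 24
Days to hours: 23 x 24 = 552
Total: 552 + 5 = 557

557


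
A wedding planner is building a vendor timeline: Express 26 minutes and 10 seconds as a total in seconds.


Minutes: 26
Seconds: 10
Convert minutes to seconds: 26 x 60 = 1560
Add remaining seconds: 1560 + 10 = 1570

1570


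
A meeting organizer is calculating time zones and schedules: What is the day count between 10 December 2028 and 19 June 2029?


Start date: 2028-12-10
End date: 2029-06-19
Dec 2028: +22 days
Jan 2029: +31 days
Feb 2029: +28 days
... (4 more months)
Total: 191 days

191


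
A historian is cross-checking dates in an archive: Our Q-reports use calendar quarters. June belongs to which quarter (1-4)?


Month: June (month 6)
Q1: January-March (months 1-3)
Q2: April-June (months 4-6)
Q3: July-September (months 7-9)
Q4: October-December (months 10-12)
Month 6 falls in Q2

2


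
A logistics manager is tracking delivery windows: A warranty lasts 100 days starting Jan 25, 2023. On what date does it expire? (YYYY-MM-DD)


Start: 2023-01-25
Adding 100 days
Days remaining in January: 6
After January: 94 days still to add
February 2023: 28 days, 66 remaining
March 2023: 31 days, 35 remaining
April 2023: 30 days, 5 remaining
May 2023 has 31 days, need 5
Result: 2023-05-05

2023-05-05


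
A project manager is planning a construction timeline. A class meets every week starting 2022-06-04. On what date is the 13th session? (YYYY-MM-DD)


First occurrence: 2022-06-04 (occurrence 1)
Each occurrence is 7 days after the previous.
Occurrence 13 is 12 weeks after the first.
12 weeks = 84 days
2022-06-04 + 84 days = 2022-08-27

2022-08-27


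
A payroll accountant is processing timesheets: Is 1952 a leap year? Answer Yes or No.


Year: 1952
Divisible by 4? 1952 / 4 = 488.0 -> Yes
Divisible by 100? 1952 / 100 = 19.52 -> No
Divisible by 4 but not 100, so it IS a leap year

Yes


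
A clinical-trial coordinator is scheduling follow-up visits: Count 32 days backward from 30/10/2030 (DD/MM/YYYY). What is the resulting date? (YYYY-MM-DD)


Start: 2030-10-30
Subtracting 32 days
Days already passed in October: 30
After going back through October: 2 more days to subtract
September 2030 has 30 days, need 2
Result: 2030-09-28

2030-09-28


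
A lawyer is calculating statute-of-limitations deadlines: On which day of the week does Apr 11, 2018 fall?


Date: 2018-04-11
January 1, 2018 is a Monday
Day of year: 101
Offset from Jan 1: 100 days
100 mod 7 = 2
Result: Wednesday

Wednesday


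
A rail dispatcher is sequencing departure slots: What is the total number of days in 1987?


Year: 1987
Check leap year rules:
Divisible by 4? No
1987 is not a leap year
Days: 365

365


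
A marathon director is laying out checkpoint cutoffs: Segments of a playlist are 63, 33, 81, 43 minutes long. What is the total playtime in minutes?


Durations: 63, 33, 81, 43
Running sum: 63
+ 33 = 96
+ 81 = 177
+ 43 = 220
Total duration: 220 minutes
That is 3 hours and 40 minutes

220


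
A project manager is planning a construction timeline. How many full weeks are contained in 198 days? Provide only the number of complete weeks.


Total days: 198
Days per week: 7
Division: 198 / 7 = 28 remainder 2
Complete weeks: 28
Remaining days: 2

28


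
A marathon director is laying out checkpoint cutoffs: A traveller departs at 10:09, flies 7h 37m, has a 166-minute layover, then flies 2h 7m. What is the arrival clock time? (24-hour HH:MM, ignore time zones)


Depart: 10:09
Leg 1: +457 min -> 17:46
Layover: +166 min -> 20:32
Leg 2: +127 min -> 22:39
Total travel: 750 minutes = 12h 30m
Arrival: 22:39

22:39


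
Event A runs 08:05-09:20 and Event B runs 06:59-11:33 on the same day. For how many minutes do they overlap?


Interval A: [485, 560] minutes from midnight
Interval B: [419, 693] minutes from midnight
Overlap start = max(485, 419) = 485
Overlap end = min(560, 693) = 560
Overlap = 560 - 485 = 75 minutes

75


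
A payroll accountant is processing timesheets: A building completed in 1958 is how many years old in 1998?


Birth year: 1958
Current year: 1998
Age = current year - birth year
Age = 1998 - 1958 = 40

40


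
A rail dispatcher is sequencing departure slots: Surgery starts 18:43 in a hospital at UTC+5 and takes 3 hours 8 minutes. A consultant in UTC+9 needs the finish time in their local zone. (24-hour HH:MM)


Start: 18:43 in UTC+5
Step 1 - add duration:
  minutes: 43 + 8 = 51
  hours: 18 + 3 + 0 = 21
  end in UTC+5: 21:51
Step 2 - convert UTC+5 -> UTC+9:
  offset difference: 9 - (5) = 4 hours
  21 + (4) = 25 -> mod 24 = 1
Result: 01:51 in UTC+9

01:51


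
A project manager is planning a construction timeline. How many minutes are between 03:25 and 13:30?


Start time: 03:25 = 205 minutes from midnight
End time: 13:30 = 810 minutes from midnight
Difference: 810 - 205 = 605 minutes
That is 10 hours and 5 minutes

605


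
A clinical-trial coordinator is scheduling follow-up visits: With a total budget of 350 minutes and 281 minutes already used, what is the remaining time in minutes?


Total budget: 350 minutes
Time used: 281 minutes
Remaining: 350 - 281 = 69 minutes
Percent used: 80.3%
Percent remaining: 19.7%

69


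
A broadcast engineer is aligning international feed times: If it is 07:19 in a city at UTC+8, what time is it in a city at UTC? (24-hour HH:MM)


Local time: 07:19 at UTC+8 (offset 8h)
Target zone: UTC (offset 0h)
Difference: 0 - (8) = -8 hours
Calculation: 7 + (-8) = -1
Wraparound: (-1) mod 24 = 23
Result: 23:19

23:19


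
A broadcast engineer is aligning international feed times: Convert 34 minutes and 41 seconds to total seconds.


Minutes: 34
Extra seconds: 41
Seconds per minute: 60
Minutes to seconds: 34 x 60 = 2040
Total: 2040 + 41 = 2081

2081


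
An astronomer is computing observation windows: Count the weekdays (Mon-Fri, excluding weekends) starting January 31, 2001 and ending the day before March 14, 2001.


Start: 2001-01-31 (Wednesday)
End (exclusive): 2001-03-14 (Wednesday)
Total calendar days: 42
Full weeks: 42 // 7 = 6 -> 30 weekdays
Remaining 0 days starting on Wednesday:
Total business days: 30 + 0 = 30

30


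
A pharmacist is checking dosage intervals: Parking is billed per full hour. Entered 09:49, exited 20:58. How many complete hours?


Start: 09:49
End: 20:58
Hour difference: 20 - 9 = 11 hours
Minute difference: 58 - 49 = 9 minutes
Total minutes: 669
Complete hours: 669 / 60 = 11 (remainder 9)

11


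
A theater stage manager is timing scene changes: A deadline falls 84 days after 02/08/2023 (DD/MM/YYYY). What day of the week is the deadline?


Start: 2023-08-02 (Wednesday)
Step 1 - find target date: add 84 days
  2023-08-02 + 84 days = 2023-10-25
Step 2 - day of week:
  84 mod 7 = 0
  Wednesday + 0 days -> Wednesday
Result: Wednesday (2023-10-25)

Wednesday


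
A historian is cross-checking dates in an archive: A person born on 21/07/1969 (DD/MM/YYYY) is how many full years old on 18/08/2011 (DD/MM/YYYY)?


Birth: 1969-07-21
Reference: 2011-08-18
Year difference: 2011 - 1969 = 42
Has birthday (07-21) occurred by 08-18? Yes
Age in full years: 42

42


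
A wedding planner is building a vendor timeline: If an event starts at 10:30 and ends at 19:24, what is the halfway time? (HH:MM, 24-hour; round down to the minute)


Start time: 10:30 = 630 minutes from midnight
End time: 19:24 = 1164 minutes from midnight
Sum: 630 + 1164 = 1794
Midpoint: 1794 / 2 = 897 minutes
Convert: 897 / 60 = 14 hours, 57 minutes
Result: 14:57

14:57


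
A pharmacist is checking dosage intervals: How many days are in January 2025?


Month: January
Year: 2025
January is a 31-day month
Total: 31 days

31


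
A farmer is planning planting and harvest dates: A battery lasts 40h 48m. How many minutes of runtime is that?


Hours: 40
Extra minutes: 48
Minutes per hour: 60
Hours to minutes: 40 x 60 = 2400
Total: 2400 + 48 = 2448

2448


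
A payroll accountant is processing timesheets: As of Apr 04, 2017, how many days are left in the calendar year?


Start: April 04, 2017
End: December 31, 2017
Days left in April: 26
May: 31
June: 30
July: 31
August: 31
... plus remaining months
Sum of remaining months: 245
Total: 26 + 245 = 271

271


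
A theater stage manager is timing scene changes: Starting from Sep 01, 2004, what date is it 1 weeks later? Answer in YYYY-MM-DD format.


Start: 2004-09-01
Weeks to add: 1
Convert to days: 1 x 7 = 7 days
Add 7 days to 2004-09-01
Result: 2004-09-08

2004-09-08


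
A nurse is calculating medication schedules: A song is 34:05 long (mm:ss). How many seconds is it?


Minutes: 34
Extra seconds: 5
Seconds per minute: 60
Minutes to seconds: 34 x 60 = 2040
Total: 2040 + 5 = 2045

2045


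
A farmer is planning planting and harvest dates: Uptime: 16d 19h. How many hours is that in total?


Days: 16
Extra hours: 19
Hours per day: 24
Days to hours: 16 x 24 = 384
Total: 384 + 19 = 403

403


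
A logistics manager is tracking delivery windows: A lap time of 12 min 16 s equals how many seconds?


Minutes: 12
Seconds: 16
Convert minutes to seconds: 12 x 60 = 720
Add remaining seconds: 720 + 16 = 736

736


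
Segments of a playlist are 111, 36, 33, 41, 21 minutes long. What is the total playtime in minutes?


Durations: 111, 36, 33, 41, 21
Running sum: 111
+ 36 = 147
+ 33 = 180
+ 41 = 221
+ 21 = 242
Total duration: 242 minutes
That is 4 hours and 2 minutes

242


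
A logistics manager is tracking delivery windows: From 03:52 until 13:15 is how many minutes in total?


Start time: 03:52 = 232 minutes from midnight
End time: 13:15 = 795 minutes from midnight
Difference: 795 - 232 = 563 minutes
That is 9 hours and 23 minutes

563


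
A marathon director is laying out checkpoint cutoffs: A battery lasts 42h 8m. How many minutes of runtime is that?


Hours: 42
Extra minutes: 8
Minutes per hour: 60
Hours to minutes: 42 x 60 = 2520
Total: 2520 + 8 = 2528

2528


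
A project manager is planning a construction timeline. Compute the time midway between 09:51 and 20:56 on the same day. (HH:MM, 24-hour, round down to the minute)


Start time: 09:51 = 591 minutes from midnight
End time: 20:56 = 1256 minutes from midnight
Sum: 591 + 1256 = 1847
Midpoint: 1847 / 2 = 923 minutes
Convert: 923 / 60 = 15 hours, 23 minutes
Result: 15:23

15:23


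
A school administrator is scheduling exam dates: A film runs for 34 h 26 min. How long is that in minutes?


Hours: 34
Minutes: 26
Convert hours to minutes: 34 x 60 = 2040
Add remaining minutes: 2040 + 26 = 2066

2066


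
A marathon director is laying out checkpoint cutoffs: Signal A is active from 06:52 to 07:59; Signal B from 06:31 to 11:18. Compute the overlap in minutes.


Interval A: [412, 479] minutes from midnight
Interval B: [391, 678] minutes from midnight
Overlap start = max(412, 391) = 412
Overlap end = min(479, 678) = 479
Overlap = 479 - 412 = 67 minutes

67


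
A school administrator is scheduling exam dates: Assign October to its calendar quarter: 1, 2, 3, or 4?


Month: October (month 10)
Q1: January-March (months 1-3)
Q2: April-June (months 4-6)
Q3: July-September (months 7-9)
Q4: October-December (months 10-12)
Month 10 falls in Q4

4


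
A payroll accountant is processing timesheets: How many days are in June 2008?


Month: June
Year: 2008
June is a 30-day month
Total: 30 days

30


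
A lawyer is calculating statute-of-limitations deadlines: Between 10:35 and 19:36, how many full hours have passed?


Start: 10:35
End: 19:36
Hour difference: 19 - 10 = 9 hours
Minute difference: 36 - 35 = 1 minutes
Total minutes: 541
Complete hours: 541 / 60 = 9 (remainder 1)

9
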